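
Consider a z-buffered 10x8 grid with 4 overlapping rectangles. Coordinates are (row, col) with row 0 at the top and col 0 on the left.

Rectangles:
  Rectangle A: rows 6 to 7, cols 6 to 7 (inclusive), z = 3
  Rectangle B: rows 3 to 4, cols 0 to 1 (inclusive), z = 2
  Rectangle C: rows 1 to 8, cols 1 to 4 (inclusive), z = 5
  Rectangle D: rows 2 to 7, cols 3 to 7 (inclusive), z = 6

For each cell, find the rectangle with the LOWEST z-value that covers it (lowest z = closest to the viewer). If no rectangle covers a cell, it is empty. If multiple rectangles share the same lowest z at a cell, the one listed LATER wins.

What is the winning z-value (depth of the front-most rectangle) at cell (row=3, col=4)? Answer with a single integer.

Answer: 5

Derivation:
Check cell (3,4):
  A: rows 6-7 cols 6-7 -> outside (row miss)
  B: rows 3-4 cols 0-1 -> outside (col miss)
  C: rows 1-8 cols 1-4 z=5 -> covers; best now C (z=5)
  D: rows 2-7 cols 3-7 z=6 -> covers; best now C (z=5)
Winner: C at z=5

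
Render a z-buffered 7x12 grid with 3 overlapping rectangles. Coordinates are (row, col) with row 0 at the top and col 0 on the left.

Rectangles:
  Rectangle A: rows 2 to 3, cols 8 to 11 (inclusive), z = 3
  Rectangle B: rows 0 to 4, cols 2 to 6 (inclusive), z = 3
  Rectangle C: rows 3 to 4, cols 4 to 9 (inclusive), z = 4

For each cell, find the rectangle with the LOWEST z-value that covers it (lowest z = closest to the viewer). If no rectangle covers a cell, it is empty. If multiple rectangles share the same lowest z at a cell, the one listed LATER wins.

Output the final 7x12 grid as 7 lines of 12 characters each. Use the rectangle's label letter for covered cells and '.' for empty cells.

..BBBBB.....
..BBBBB.....
..BBBBB.AAAA
..BBBBBCAAAA
..BBBBBCCC..
............
............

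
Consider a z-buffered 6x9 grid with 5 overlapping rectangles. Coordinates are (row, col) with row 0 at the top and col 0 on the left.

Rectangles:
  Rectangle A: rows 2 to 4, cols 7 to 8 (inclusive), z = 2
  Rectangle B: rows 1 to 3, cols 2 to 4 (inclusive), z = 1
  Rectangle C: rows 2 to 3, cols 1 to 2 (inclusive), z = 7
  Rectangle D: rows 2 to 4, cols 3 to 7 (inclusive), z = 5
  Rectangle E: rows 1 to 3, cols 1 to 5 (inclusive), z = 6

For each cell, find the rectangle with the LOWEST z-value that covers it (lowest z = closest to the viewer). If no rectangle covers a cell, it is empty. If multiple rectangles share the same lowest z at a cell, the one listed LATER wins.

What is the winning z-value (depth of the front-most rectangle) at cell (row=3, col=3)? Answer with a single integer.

Answer: 1

Derivation:
Check cell (3,3):
  A: rows 2-4 cols 7-8 -> outside (col miss)
  B: rows 1-3 cols 2-4 z=1 -> covers; best now B (z=1)
  C: rows 2-3 cols 1-2 -> outside (col miss)
  D: rows 2-4 cols 3-7 z=5 -> covers; best now B (z=1)
  E: rows 1-3 cols 1-5 z=6 -> covers; best now B (z=1)
Winner: B at z=1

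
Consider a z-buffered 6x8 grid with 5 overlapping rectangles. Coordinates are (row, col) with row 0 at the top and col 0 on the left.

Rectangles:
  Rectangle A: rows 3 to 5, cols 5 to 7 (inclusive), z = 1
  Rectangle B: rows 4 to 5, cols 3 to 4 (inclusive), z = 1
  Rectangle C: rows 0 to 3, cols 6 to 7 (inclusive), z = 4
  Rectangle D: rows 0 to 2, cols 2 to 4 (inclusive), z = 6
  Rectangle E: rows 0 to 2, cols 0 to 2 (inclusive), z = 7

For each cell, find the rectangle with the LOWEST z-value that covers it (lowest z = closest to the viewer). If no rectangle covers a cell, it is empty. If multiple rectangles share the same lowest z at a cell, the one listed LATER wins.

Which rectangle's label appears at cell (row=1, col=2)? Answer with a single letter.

Answer: D

Derivation:
Check cell (1,2):
  A: rows 3-5 cols 5-7 -> outside (row miss)
  B: rows 4-5 cols 3-4 -> outside (row miss)
  C: rows 0-3 cols 6-7 -> outside (col miss)
  D: rows 0-2 cols 2-4 z=6 -> covers; best now D (z=6)
  E: rows 0-2 cols 0-2 z=7 -> covers; best now D (z=6)
Winner: D at z=6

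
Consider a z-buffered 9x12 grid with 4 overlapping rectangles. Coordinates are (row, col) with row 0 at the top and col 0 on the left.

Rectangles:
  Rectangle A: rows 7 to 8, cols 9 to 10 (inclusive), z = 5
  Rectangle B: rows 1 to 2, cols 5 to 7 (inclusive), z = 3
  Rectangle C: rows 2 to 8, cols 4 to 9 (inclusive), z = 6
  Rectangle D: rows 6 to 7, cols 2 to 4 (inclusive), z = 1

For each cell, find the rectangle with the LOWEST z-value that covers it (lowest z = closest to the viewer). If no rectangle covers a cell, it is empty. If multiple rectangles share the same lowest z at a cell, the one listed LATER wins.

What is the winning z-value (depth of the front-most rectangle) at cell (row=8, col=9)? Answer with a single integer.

Check cell (8,9):
  A: rows 7-8 cols 9-10 z=5 -> covers; best now A (z=5)
  B: rows 1-2 cols 5-7 -> outside (row miss)
  C: rows 2-8 cols 4-9 z=6 -> covers; best now A (z=5)
  D: rows 6-7 cols 2-4 -> outside (row miss)
Winner: A at z=5

Answer: 5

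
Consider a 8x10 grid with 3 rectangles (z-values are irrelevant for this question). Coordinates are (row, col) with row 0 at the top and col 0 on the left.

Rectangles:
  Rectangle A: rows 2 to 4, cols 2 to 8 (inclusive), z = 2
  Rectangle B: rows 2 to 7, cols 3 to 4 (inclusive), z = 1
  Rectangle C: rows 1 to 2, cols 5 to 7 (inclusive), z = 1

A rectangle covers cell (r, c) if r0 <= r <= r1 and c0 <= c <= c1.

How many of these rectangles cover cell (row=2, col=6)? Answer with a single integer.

Answer: 2

Derivation:
Check cell (2,6):
  A: rows 2-4 cols 2-8 -> covers
  B: rows 2-7 cols 3-4 -> outside (col miss)
  C: rows 1-2 cols 5-7 -> covers
Count covering = 2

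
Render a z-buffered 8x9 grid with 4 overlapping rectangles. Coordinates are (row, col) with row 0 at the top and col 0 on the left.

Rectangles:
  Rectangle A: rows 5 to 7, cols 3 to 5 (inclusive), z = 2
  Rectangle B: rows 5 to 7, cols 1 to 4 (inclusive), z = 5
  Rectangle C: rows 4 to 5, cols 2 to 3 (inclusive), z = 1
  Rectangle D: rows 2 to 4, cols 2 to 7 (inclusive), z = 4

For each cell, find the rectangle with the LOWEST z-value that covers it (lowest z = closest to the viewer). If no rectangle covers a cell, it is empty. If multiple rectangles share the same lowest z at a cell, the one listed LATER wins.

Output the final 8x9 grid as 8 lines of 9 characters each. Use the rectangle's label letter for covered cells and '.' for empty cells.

.........
.........
..DDDDDD.
..DDDDDD.
..CCDDDD.
.BCCAA...
.BBAAA...
.BBAAA...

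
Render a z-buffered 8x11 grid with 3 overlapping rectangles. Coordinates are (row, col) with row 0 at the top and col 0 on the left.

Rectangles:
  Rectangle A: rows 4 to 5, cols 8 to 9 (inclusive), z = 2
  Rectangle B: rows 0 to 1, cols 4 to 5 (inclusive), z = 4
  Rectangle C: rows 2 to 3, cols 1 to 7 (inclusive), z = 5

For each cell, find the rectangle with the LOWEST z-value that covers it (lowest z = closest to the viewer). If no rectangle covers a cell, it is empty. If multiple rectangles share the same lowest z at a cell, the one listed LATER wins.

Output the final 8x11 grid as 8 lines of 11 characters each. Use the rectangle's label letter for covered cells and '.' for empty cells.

....BB.....
....BB.....
.CCCCCCC...
.CCCCCCC...
........AA.
........AA.
...........
...........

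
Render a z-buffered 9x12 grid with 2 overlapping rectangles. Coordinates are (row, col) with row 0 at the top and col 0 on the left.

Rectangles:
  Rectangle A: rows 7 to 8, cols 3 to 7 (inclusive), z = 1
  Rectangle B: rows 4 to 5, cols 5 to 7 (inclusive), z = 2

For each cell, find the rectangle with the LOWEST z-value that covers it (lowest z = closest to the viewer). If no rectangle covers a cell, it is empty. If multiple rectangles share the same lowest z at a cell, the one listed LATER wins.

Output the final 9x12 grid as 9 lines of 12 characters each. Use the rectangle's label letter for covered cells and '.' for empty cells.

............
............
............
............
.....BBB....
.....BBB....
............
...AAAAA....
...AAAAA....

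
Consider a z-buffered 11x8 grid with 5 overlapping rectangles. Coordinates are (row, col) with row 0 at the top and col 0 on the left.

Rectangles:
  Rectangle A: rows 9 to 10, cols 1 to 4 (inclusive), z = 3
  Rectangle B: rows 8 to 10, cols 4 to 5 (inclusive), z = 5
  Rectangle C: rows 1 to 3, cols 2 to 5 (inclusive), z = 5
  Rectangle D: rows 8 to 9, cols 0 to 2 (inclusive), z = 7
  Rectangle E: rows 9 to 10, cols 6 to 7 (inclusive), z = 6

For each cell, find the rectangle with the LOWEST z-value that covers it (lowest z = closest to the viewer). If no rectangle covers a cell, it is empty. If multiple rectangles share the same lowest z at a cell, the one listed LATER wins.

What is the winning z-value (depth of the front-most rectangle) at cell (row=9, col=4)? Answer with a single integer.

Check cell (9,4):
  A: rows 9-10 cols 1-4 z=3 -> covers; best now A (z=3)
  B: rows 8-10 cols 4-5 z=5 -> covers; best now A (z=3)
  C: rows 1-3 cols 2-5 -> outside (row miss)
  D: rows 8-9 cols 0-2 -> outside (col miss)
  E: rows 9-10 cols 6-7 -> outside (col miss)
Winner: A at z=3

Answer: 3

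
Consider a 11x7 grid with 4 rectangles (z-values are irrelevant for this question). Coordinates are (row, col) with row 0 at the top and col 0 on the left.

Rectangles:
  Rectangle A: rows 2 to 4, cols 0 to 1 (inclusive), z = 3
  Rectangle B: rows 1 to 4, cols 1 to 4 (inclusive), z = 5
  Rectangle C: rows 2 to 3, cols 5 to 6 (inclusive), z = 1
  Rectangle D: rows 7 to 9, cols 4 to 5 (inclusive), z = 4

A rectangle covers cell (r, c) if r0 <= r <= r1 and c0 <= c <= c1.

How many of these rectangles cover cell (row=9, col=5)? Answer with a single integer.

Answer: 1

Derivation:
Check cell (9,5):
  A: rows 2-4 cols 0-1 -> outside (row miss)
  B: rows 1-4 cols 1-4 -> outside (row miss)
  C: rows 2-3 cols 5-6 -> outside (row miss)
  D: rows 7-9 cols 4-5 -> covers
Count covering = 1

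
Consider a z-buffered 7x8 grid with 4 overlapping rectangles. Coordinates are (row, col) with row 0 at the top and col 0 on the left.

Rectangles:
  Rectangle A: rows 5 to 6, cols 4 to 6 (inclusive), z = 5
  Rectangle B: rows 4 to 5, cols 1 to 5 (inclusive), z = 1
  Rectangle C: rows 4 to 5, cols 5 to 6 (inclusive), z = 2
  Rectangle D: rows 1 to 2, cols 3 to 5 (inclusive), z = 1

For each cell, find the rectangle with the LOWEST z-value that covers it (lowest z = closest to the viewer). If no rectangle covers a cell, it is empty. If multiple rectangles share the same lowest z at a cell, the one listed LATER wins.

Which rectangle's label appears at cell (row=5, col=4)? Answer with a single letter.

Answer: B

Derivation:
Check cell (5,4):
  A: rows 5-6 cols 4-6 z=5 -> covers; best now A (z=5)
  B: rows 4-5 cols 1-5 z=1 -> covers; best now B (z=1)
  C: rows 4-5 cols 5-6 -> outside (col miss)
  D: rows 1-2 cols 3-5 -> outside (row miss)
Winner: B at z=1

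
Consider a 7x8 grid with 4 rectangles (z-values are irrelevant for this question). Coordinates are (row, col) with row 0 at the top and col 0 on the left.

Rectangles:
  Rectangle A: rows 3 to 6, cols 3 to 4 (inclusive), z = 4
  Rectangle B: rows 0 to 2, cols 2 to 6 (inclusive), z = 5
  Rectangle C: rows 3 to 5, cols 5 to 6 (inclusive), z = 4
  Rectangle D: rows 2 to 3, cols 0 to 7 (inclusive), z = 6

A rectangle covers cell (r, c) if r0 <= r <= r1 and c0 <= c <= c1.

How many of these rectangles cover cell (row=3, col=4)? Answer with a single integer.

Answer: 2

Derivation:
Check cell (3,4):
  A: rows 3-6 cols 3-4 -> covers
  B: rows 0-2 cols 2-6 -> outside (row miss)
  C: rows 3-5 cols 5-6 -> outside (col miss)
  D: rows 2-3 cols 0-7 -> covers
Count covering = 2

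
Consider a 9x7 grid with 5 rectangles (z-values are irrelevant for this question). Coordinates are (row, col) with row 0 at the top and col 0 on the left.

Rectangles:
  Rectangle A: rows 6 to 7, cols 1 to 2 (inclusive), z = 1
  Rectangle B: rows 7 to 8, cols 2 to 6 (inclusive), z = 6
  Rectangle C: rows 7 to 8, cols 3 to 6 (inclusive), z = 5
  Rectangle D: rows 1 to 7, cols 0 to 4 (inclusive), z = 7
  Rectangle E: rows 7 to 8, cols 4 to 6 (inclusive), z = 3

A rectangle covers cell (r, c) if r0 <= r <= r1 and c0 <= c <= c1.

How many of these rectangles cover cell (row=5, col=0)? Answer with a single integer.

Answer: 1

Derivation:
Check cell (5,0):
  A: rows 6-7 cols 1-2 -> outside (row miss)
  B: rows 7-8 cols 2-6 -> outside (row miss)
  C: rows 7-8 cols 3-6 -> outside (row miss)
  D: rows 1-7 cols 0-4 -> covers
  E: rows 7-8 cols 4-6 -> outside (row miss)
Count covering = 1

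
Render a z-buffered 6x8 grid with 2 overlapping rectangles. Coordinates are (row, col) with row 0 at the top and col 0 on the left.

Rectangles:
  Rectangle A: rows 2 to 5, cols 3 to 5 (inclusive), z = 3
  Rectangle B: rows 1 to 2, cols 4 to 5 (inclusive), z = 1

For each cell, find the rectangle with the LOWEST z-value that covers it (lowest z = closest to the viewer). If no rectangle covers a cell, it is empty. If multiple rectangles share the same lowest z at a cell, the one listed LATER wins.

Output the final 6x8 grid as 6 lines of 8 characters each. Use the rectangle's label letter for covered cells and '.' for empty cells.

........
....BB..
...ABB..
...AAA..
...AAA..
...AAA..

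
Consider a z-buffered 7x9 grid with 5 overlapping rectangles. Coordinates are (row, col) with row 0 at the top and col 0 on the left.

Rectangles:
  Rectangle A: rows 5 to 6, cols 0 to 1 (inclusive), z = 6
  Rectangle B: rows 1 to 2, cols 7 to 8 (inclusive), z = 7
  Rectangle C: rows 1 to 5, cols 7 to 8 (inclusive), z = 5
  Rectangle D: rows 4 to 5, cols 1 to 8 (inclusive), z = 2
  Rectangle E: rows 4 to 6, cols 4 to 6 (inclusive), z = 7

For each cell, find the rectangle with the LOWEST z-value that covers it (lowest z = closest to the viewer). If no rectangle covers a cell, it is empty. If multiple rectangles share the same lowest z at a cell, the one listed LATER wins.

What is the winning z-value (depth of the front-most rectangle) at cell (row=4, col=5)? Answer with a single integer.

Answer: 2

Derivation:
Check cell (4,5):
  A: rows 5-6 cols 0-1 -> outside (row miss)
  B: rows 1-2 cols 7-8 -> outside (row miss)
  C: rows 1-5 cols 7-8 -> outside (col miss)
  D: rows 4-5 cols 1-8 z=2 -> covers; best now D (z=2)
  E: rows 4-6 cols 4-6 z=7 -> covers; best now D (z=2)
Winner: D at z=2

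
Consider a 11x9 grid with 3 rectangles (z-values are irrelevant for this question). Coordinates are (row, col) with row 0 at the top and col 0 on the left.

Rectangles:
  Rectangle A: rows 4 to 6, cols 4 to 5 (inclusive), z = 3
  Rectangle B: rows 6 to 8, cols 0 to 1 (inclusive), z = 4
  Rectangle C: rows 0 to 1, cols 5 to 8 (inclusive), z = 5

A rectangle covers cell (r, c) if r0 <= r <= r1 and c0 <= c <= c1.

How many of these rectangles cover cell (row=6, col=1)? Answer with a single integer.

Answer: 1

Derivation:
Check cell (6,1):
  A: rows 4-6 cols 4-5 -> outside (col miss)
  B: rows 6-8 cols 0-1 -> covers
  C: rows 0-1 cols 5-8 -> outside (row miss)
Count covering = 1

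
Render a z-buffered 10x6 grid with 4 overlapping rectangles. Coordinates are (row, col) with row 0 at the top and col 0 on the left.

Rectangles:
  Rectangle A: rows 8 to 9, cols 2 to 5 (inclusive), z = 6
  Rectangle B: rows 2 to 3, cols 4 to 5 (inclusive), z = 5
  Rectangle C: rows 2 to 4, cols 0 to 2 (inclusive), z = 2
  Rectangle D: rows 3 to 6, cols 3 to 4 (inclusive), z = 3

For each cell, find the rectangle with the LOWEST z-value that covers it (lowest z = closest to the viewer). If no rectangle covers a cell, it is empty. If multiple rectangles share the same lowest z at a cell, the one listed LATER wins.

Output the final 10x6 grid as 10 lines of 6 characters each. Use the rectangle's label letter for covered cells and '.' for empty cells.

......
......
CCC.BB
CCCDDB
CCCDD.
...DD.
...DD.
......
..AAAA
..AAAA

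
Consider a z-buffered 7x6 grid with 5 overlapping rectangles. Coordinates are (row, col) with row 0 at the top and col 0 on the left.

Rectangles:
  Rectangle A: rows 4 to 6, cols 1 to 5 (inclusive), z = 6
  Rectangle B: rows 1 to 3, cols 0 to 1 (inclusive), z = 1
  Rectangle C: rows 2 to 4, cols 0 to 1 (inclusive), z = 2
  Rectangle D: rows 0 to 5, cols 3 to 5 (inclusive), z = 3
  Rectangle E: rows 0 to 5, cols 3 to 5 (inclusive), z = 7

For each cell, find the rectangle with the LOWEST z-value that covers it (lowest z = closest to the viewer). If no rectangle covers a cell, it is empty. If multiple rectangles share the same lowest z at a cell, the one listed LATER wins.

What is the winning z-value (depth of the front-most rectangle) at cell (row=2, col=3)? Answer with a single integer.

Check cell (2,3):
  A: rows 4-6 cols 1-5 -> outside (row miss)
  B: rows 1-3 cols 0-1 -> outside (col miss)
  C: rows 2-4 cols 0-1 -> outside (col miss)
  D: rows 0-5 cols 3-5 z=3 -> covers; best now D (z=3)
  E: rows 0-5 cols 3-5 z=7 -> covers; best now D (z=3)
Winner: D at z=3

Answer: 3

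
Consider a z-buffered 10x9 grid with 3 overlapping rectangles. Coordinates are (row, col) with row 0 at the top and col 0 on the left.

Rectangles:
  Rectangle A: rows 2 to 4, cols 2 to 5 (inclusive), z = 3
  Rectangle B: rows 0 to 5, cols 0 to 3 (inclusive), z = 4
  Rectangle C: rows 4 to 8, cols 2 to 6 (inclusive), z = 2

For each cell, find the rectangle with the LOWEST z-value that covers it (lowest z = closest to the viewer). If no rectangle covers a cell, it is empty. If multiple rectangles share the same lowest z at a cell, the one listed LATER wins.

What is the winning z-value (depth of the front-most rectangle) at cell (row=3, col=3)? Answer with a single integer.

Check cell (3,3):
  A: rows 2-4 cols 2-5 z=3 -> covers; best now A (z=3)
  B: rows 0-5 cols 0-3 z=4 -> covers; best now A (z=3)
  C: rows 4-8 cols 2-6 -> outside (row miss)
Winner: A at z=3

Answer: 3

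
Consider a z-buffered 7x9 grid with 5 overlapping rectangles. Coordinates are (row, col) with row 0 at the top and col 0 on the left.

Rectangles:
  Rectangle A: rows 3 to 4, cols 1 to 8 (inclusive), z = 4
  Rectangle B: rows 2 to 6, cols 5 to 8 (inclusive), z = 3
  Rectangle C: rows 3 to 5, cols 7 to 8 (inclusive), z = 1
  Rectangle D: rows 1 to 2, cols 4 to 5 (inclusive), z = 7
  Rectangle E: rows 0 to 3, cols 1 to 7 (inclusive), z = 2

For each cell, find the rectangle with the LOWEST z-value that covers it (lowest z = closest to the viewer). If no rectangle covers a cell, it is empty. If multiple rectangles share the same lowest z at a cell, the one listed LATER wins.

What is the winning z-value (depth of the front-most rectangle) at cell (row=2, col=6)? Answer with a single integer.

Answer: 2

Derivation:
Check cell (2,6):
  A: rows 3-4 cols 1-8 -> outside (row miss)
  B: rows 2-6 cols 5-8 z=3 -> covers; best now B (z=3)
  C: rows 3-5 cols 7-8 -> outside (row miss)
  D: rows 1-2 cols 4-5 -> outside (col miss)
  E: rows 0-3 cols 1-7 z=2 -> covers; best now E (z=2)
Winner: E at z=2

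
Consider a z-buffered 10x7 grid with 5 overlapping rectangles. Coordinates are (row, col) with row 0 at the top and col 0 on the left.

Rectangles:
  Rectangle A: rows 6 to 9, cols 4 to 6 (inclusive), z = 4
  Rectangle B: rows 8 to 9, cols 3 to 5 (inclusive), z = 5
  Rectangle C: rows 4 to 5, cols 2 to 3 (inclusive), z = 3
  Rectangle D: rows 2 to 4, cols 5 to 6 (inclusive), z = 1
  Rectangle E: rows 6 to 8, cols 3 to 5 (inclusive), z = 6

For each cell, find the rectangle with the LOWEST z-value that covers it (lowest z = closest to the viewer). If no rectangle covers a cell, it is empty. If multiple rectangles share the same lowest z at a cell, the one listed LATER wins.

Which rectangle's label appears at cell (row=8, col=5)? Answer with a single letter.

Check cell (8,5):
  A: rows 6-9 cols 4-6 z=4 -> covers; best now A (z=4)
  B: rows 8-9 cols 3-5 z=5 -> covers; best now A (z=4)
  C: rows 4-5 cols 2-3 -> outside (row miss)
  D: rows 2-4 cols 5-6 -> outside (row miss)
  E: rows 6-8 cols 3-5 z=6 -> covers; best now A (z=4)
Winner: A at z=4

Answer: A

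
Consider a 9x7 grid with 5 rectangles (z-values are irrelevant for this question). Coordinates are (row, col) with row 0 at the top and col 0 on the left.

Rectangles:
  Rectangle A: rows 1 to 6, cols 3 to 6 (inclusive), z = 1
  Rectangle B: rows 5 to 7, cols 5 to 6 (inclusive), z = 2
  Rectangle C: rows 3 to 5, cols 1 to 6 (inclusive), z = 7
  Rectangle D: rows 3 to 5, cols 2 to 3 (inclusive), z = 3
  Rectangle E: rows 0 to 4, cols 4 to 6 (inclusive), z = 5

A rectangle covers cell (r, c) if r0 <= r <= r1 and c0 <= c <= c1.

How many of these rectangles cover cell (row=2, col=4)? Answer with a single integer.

Check cell (2,4):
  A: rows 1-6 cols 3-6 -> covers
  B: rows 5-7 cols 5-6 -> outside (row miss)
  C: rows 3-5 cols 1-6 -> outside (row miss)
  D: rows 3-5 cols 2-3 -> outside (row miss)
  E: rows 0-4 cols 4-6 -> covers
Count covering = 2

Answer: 2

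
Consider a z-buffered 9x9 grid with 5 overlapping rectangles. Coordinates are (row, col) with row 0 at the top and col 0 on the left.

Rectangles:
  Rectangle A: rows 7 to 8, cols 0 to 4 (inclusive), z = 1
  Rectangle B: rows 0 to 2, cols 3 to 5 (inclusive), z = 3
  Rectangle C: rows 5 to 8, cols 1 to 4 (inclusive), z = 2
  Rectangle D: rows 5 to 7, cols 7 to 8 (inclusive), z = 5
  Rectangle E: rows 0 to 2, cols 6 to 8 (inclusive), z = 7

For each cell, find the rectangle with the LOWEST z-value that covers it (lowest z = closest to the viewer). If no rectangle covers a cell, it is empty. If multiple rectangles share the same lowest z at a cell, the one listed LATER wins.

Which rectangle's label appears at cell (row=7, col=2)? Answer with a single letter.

Answer: A

Derivation:
Check cell (7,2):
  A: rows 7-8 cols 0-4 z=1 -> covers; best now A (z=1)
  B: rows 0-2 cols 3-5 -> outside (row miss)
  C: rows 5-8 cols 1-4 z=2 -> covers; best now A (z=1)
  D: rows 5-7 cols 7-8 -> outside (col miss)
  E: rows 0-2 cols 6-8 -> outside (row miss)
Winner: A at z=1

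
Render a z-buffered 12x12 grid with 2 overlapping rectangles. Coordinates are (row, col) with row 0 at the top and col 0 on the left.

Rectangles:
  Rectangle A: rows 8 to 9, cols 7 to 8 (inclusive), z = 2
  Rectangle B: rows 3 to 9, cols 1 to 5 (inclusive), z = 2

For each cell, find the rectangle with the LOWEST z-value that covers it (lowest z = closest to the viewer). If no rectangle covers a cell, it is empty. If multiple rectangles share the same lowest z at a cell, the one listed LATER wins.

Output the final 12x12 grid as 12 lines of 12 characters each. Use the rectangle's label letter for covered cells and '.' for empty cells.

............
............
............
.BBBBB......
.BBBBB......
.BBBBB......
.BBBBB......
.BBBBB......
.BBBBB.AA...
.BBBBB.AA...
............
............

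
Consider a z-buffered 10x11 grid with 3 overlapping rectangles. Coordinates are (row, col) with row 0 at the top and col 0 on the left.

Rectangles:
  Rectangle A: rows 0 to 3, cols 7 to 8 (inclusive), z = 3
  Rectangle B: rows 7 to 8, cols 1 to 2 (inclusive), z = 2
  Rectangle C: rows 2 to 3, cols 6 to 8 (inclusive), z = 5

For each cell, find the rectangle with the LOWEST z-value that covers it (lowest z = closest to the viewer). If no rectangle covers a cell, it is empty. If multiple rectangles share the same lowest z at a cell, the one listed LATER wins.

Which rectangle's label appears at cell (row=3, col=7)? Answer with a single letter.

Check cell (3,7):
  A: rows 0-3 cols 7-8 z=3 -> covers; best now A (z=3)
  B: rows 7-8 cols 1-2 -> outside (row miss)
  C: rows 2-3 cols 6-8 z=5 -> covers; best now A (z=3)
Winner: A at z=3

Answer: A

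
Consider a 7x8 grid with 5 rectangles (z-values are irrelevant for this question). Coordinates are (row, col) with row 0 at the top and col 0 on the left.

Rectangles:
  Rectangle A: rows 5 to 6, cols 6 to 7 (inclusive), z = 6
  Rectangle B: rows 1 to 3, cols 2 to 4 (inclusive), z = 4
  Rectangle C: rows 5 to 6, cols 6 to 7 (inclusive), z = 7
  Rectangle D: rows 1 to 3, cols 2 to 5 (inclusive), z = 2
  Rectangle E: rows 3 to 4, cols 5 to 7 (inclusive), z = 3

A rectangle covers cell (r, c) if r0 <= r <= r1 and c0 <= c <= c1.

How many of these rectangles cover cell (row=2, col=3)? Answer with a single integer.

Check cell (2,3):
  A: rows 5-6 cols 6-7 -> outside (row miss)
  B: rows 1-3 cols 2-4 -> covers
  C: rows 5-6 cols 6-7 -> outside (row miss)
  D: rows 1-3 cols 2-5 -> covers
  E: rows 3-4 cols 5-7 -> outside (row miss)
Count covering = 2

Answer: 2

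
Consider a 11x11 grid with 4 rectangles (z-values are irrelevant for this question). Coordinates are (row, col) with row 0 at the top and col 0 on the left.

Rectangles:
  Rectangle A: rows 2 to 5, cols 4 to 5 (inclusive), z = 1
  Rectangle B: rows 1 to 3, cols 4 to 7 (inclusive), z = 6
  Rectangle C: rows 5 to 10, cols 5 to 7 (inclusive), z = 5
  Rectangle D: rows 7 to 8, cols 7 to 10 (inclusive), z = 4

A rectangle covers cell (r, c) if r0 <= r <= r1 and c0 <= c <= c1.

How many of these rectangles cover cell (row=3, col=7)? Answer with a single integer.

Answer: 1

Derivation:
Check cell (3,7):
  A: rows 2-5 cols 4-5 -> outside (col miss)
  B: rows 1-3 cols 4-7 -> covers
  C: rows 5-10 cols 5-7 -> outside (row miss)
  D: rows 7-8 cols 7-10 -> outside (row miss)
Count covering = 1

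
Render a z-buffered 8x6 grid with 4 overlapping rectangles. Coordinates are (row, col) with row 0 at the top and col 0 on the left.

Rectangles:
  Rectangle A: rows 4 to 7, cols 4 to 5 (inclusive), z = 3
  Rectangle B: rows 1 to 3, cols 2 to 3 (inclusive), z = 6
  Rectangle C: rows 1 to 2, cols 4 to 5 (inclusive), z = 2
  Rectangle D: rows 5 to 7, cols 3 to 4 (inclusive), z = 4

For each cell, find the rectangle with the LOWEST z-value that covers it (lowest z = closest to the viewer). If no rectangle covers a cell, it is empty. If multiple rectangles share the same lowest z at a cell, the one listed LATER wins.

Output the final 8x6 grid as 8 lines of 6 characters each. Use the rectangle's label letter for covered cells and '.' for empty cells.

......
..BBCC
..BBCC
..BB..
....AA
...DAA
...DAA
...DAA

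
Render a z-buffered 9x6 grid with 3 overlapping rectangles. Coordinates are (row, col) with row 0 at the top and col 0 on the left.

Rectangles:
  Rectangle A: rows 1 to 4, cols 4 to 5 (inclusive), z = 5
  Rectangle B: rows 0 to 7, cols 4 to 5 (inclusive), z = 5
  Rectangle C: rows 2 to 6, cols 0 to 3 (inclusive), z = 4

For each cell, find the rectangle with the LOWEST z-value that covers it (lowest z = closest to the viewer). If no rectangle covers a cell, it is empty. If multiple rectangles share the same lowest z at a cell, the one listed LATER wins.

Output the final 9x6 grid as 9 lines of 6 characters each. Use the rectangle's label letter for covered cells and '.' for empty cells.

....BB
....BB
CCCCBB
CCCCBB
CCCCBB
CCCCBB
CCCCBB
....BB
......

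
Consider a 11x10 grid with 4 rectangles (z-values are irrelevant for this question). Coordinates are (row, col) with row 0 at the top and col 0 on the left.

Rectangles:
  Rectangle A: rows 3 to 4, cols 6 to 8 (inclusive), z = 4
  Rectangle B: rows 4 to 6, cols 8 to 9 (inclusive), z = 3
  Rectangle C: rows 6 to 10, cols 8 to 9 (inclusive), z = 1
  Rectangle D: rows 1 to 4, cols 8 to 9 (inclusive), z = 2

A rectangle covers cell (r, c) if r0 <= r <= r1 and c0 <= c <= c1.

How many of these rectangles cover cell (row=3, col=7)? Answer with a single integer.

Check cell (3,7):
  A: rows 3-4 cols 6-8 -> covers
  B: rows 4-6 cols 8-9 -> outside (row miss)
  C: rows 6-10 cols 8-9 -> outside (row miss)
  D: rows 1-4 cols 8-9 -> outside (col miss)
Count covering = 1

Answer: 1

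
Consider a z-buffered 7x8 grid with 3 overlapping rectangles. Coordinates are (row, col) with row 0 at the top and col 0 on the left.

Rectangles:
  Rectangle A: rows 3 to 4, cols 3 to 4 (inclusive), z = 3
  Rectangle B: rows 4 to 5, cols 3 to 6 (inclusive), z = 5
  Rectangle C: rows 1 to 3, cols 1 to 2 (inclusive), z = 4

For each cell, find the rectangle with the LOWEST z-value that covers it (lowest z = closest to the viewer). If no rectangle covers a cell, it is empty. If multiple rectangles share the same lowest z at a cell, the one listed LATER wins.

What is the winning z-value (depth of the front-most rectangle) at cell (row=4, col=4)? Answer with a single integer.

Check cell (4,4):
  A: rows 3-4 cols 3-4 z=3 -> covers; best now A (z=3)
  B: rows 4-5 cols 3-6 z=5 -> covers; best now A (z=3)
  C: rows 1-3 cols 1-2 -> outside (row miss)
Winner: A at z=3

Answer: 3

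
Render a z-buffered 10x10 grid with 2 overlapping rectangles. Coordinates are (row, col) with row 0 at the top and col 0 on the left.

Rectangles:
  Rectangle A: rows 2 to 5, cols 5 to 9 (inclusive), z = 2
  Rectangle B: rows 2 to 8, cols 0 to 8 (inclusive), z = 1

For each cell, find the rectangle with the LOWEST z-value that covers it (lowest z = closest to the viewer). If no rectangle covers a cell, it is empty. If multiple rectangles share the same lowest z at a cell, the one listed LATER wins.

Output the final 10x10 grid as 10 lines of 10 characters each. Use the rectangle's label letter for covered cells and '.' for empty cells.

..........
..........
BBBBBBBBBA
BBBBBBBBBA
BBBBBBBBBA
BBBBBBBBBA
BBBBBBBBB.
BBBBBBBBB.
BBBBBBBBB.
..........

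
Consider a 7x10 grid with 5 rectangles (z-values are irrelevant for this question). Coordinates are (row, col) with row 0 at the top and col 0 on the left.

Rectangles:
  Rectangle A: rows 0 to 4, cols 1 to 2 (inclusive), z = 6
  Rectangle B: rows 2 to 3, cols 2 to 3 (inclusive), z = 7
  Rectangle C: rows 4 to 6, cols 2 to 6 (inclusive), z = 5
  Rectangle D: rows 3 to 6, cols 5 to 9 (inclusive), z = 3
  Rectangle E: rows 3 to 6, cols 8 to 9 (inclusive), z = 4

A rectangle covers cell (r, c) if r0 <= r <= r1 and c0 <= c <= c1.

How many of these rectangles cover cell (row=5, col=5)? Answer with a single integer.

Answer: 2

Derivation:
Check cell (5,5):
  A: rows 0-4 cols 1-2 -> outside (row miss)
  B: rows 2-3 cols 2-3 -> outside (row miss)
  C: rows 4-6 cols 2-6 -> covers
  D: rows 3-6 cols 5-9 -> covers
  E: rows 3-6 cols 8-9 -> outside (col miss)
Count covering = 2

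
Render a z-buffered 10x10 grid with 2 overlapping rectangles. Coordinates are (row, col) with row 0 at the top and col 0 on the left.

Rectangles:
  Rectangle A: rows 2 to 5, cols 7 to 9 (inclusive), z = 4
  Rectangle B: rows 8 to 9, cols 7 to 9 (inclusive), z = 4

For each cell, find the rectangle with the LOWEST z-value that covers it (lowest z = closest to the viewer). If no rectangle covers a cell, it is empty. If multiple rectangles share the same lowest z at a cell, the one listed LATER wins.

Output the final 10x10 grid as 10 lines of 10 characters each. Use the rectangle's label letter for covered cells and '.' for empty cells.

..........
..........
.......AAA
.......AAA
.......AAA
.......AAA
..........
..........
.......BBB
.......BBB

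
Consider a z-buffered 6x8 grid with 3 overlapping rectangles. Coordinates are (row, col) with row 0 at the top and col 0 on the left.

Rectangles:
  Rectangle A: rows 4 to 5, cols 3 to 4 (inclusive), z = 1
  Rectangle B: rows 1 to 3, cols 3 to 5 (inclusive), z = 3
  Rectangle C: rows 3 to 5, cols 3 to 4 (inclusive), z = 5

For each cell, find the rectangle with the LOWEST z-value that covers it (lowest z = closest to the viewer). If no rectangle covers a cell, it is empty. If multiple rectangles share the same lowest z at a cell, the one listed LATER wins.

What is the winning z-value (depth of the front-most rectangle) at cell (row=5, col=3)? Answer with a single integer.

Answer: 1

Derivation:
Check cell (5,3):
  A: rows 4-5 cols 3-4 z=1 -> covers; best now A (z=1)
  B: rows 1-3 cols 3-5 -> outside (row miss)
  C: rows 3-5 cols 3-4 z=5 -> covers; best now A (z=1)
Winner: A at z=1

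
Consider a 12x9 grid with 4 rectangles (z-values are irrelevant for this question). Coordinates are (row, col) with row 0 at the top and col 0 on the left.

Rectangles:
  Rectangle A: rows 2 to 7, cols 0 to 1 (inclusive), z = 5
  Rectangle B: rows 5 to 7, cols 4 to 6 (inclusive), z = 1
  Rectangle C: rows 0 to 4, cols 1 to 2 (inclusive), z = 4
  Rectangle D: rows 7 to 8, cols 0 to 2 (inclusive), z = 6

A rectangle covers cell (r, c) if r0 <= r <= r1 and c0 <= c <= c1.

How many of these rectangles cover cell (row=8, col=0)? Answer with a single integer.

Check cell (8,0):
  A: rows 2-7 cols 0-1 -> outside (row miss)
  B: rows 5-7 cols 4-6 -> outside (row miss)
  C: rows 0-4 cols 1-2 -> outside (row miss)
  D: rows 7-8 cols 0-2 -> covers
Count covering = 1

Answer: 1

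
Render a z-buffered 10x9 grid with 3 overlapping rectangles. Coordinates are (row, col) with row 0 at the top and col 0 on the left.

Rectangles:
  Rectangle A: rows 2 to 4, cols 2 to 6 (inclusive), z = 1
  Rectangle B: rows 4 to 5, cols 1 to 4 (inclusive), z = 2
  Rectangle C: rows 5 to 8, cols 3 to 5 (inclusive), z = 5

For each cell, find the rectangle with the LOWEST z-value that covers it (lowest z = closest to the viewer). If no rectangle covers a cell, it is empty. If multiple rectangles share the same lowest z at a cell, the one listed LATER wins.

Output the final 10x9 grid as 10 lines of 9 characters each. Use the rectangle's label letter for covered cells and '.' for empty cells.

.........
.........
..AAAAA..
..AAAAA..
.BAAAAA..
.BBBBC...
...CCC...
...CCC...
...CCC...
.........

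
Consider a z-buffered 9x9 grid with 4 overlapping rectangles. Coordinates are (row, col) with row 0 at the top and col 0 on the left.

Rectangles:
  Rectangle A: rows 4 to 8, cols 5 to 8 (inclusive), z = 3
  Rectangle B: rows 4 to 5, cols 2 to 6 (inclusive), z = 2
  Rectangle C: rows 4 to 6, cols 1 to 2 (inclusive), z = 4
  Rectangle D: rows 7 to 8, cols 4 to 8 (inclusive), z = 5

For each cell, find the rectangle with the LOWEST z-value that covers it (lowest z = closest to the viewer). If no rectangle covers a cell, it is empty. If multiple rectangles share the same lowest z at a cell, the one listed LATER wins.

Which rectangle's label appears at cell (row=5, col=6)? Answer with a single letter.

Check cell (5,6):
  A: rows 4-8 cols 5-8 z=3 -> covers; best now A (z=3)
  B: rows 4-5 cols 2-6 z=2 -> covers; best now B (z=2)
  C: rows 4-6 cols 1-2 -> outside (col miss)
  D: rows 7-8 cols 4-8 -> outside (row miss)
Winner: B at z=2

Answer: B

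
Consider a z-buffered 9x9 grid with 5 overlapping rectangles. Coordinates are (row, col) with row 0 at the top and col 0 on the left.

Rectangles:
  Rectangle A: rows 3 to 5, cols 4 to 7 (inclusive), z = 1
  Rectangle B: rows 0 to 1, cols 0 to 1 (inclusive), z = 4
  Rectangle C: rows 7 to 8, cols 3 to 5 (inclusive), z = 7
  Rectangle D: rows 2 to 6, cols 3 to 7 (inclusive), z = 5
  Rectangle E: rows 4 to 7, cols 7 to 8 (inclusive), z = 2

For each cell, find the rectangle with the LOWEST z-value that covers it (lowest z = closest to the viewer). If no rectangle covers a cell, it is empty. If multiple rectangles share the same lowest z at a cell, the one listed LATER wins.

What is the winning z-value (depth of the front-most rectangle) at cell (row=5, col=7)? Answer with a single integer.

Answer: 1

Derivation:
Check cell (5,7):
  A: rows 3-5 cols 4-7 z=1 -> covers; best now A (z=1)
  B: rows 0-1 cols 0-1 -> outside (row miss)
  C: rows 7-8 cols 3-5 -> outside (row miss)
  D: rows 2-6 cols 3-7 z=5 -> covers; best now A (z=1)
  E: rows 4-7 cols 7-8 z=2 -> covers; best now A (z=1)
Winner: A at z=1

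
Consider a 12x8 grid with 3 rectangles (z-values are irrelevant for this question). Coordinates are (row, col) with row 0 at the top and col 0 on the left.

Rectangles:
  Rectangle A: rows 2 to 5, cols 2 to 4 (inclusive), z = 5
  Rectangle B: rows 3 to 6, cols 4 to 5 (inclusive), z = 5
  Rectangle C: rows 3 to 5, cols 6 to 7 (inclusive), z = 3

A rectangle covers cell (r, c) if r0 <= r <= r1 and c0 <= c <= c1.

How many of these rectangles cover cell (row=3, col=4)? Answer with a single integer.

Answer: 2

Derivation:
Check cell (3,4):
  A: rows 2-5 cols 2-4 -> covers
  B: rows 3-6 cols 4-5 -> covers
  C: rows 3-5 cols 6-7 -> outside (col miss)
Count covering = 2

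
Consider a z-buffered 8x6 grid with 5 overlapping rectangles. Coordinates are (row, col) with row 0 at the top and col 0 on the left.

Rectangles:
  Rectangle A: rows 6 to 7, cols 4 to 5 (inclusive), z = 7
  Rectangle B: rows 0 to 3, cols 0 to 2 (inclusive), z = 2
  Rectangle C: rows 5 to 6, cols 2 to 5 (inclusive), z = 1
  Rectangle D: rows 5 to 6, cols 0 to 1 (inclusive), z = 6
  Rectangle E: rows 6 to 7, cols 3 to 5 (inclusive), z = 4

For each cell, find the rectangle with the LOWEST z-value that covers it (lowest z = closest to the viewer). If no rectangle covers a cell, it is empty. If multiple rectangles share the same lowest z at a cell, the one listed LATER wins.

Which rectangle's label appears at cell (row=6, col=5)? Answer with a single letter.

Answer: C

Derivation:
Check cell (6,5):
  A: rows 6-7 cols 4-5 z=7 -> covers; best now A (z=7)
  B: rows 0-3 cols 0-2 -> outside (row miss)
  C: rows 5-6 cols 2-5 z=1 -> covers; best now C (z=1)
  D: rows 5-6 cols 0-1 -> outside (col miss)
  E: rows 6-7 cols 3-5 z=4 -> covers; best now C (z=1)
Winner: C at z=1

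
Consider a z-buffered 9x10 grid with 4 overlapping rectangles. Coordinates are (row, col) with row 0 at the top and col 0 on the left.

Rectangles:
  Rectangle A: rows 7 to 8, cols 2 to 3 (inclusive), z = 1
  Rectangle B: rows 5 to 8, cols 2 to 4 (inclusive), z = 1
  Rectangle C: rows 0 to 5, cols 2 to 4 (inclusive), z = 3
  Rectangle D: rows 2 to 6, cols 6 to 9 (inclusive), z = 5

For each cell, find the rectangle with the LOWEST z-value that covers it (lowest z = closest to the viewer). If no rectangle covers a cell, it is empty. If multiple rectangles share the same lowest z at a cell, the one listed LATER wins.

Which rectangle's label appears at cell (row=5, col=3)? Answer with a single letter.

Answer: B

Derivation:
Check cell (5,3):
  A: rows 7-8 cols 2-3 -> outside (row miss)
  B: rows 5-8 cols 2-4 z=1 -> covers; best now B (z=1)
  C: rows 0-5 cols 2-4 z=3 -> covers; best now B (z=1)
  D: rows 2-6 cols 6-9 -> outside (col miss)
Winner: B at z=1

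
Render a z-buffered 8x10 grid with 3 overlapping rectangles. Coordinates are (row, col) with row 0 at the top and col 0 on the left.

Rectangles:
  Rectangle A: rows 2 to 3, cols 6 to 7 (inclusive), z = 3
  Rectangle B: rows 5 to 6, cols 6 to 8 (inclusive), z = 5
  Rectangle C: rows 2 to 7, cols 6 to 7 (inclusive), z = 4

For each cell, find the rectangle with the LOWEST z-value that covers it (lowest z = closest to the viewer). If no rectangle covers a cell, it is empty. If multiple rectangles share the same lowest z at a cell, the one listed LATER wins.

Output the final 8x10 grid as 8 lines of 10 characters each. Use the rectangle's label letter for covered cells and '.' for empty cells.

..........
..........
......AA..
......AA..
......CC..
......CCB.
......CCB.
......CC..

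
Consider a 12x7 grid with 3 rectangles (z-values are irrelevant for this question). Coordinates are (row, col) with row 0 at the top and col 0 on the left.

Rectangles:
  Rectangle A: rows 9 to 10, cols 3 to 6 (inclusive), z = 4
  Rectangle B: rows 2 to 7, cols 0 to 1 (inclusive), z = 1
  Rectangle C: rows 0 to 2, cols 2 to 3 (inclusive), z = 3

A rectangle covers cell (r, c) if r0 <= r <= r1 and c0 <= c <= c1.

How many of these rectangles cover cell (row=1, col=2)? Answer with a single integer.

Check cell (1,2):
  A: rows 9-10 cols 3-6 -> outside (row miss)
  B: rows 2-7 cols 0-1 -> outside (row miss)
  C: rows 0-2 cols 2-3 -> covers
Count covering = 1

Answer: 1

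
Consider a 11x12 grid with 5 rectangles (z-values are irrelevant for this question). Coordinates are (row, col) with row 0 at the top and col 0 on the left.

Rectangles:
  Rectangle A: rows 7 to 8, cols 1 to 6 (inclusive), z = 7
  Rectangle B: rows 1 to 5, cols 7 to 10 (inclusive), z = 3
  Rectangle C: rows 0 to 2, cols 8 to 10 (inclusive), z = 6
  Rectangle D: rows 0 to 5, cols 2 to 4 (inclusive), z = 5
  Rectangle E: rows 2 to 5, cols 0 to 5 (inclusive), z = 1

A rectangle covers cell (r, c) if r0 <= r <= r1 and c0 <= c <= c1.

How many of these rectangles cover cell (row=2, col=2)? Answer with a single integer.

Answer: 2

Derivation:
Check cell (2,2):
  A: rows 7-8 cols 1-6 -> outside (row miss)
  B: rows 1-5 cols 7-10 -> outside (col miss)
  C: rows 0-2 cols 8-10 -> outside (col miss)
  D: rows 0-5 cols 2-4 -> covers
  E: rows 2-5 cols 0-5 -> covers
Count covering = 2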